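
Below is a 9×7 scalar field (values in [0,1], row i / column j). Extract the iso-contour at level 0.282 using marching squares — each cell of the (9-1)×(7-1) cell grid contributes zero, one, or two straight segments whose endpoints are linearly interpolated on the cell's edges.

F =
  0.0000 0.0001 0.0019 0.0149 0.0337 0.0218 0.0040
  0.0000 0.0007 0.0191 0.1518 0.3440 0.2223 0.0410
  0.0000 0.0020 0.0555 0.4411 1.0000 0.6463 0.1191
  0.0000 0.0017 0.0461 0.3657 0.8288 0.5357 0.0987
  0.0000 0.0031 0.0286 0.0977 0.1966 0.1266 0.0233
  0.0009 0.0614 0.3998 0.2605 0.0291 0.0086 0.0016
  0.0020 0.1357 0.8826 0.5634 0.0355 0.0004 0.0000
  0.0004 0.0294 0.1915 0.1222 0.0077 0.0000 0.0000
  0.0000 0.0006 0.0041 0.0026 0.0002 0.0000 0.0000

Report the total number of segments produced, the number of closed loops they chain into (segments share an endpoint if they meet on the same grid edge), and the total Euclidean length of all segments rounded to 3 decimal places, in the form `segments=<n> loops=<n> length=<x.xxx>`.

cell (0,3): code 0100 → (0.800,4.000)–(1.000,3.677)
cell (0,4): code 1000 → (1.000,4.509)–(0.800,4.000)
cell (1,2): code 0100 → (1.450,3.000)–(2.000,2.587)
cell (1,3): code 1110 → (1.000,3.677)–(1.450,3.000)
cell (1,4): code 1101 → (1.141,5.000)–(1.000,4.509)
cell (1,5): code 1000 → (2.000,5.691)–(1.141,5.000)
cell (2,2): code 0110 → (2.000,2.587)–(3.000,2.738)
cell (2,5): code 1001 → (3.000,5.581)–(2.000,5.691)
cell (3,2): code 0010 → (3.000,2.738)–(3.312,3.000)
cell (3,3): code 0011 → (3.312,3.000)–(3.865,4.000)
cell (3,4): code 0011 → (3.865,4.000)–(3.620,5.000)
cell (3,5): code 0001 → (3.620,5.000)–(3.000,5.581)
cell (4,1): code 0100 → (4.683,2.000)–(5.000,1.652)
cell (4,2): code 1000 → (5.000,2.846)–(4.683,2.000)
cell (5,1): code 0110 → (5.000,1.652)–(6.000,1.196)
cell (5,2): code 1101 → (5.071,3.000)–(5.000,2.846)
cell (5,3): code 1000 → (6.000,3.533)–(5.071,3.000)
cell (6,1): code 0010 → (6.000,1.196)–(6.869,2.000)
cell (6,2): code 0011 → (6.869,2.000)–(6.638,3.000)
cell (6,3): code 0001 → (6.638,3.000)–(6.000,3.533)
total: 20 segments, chained into 2 closed loop(s), length Σ = 16.242885

segments=20 loops=2 length=16.243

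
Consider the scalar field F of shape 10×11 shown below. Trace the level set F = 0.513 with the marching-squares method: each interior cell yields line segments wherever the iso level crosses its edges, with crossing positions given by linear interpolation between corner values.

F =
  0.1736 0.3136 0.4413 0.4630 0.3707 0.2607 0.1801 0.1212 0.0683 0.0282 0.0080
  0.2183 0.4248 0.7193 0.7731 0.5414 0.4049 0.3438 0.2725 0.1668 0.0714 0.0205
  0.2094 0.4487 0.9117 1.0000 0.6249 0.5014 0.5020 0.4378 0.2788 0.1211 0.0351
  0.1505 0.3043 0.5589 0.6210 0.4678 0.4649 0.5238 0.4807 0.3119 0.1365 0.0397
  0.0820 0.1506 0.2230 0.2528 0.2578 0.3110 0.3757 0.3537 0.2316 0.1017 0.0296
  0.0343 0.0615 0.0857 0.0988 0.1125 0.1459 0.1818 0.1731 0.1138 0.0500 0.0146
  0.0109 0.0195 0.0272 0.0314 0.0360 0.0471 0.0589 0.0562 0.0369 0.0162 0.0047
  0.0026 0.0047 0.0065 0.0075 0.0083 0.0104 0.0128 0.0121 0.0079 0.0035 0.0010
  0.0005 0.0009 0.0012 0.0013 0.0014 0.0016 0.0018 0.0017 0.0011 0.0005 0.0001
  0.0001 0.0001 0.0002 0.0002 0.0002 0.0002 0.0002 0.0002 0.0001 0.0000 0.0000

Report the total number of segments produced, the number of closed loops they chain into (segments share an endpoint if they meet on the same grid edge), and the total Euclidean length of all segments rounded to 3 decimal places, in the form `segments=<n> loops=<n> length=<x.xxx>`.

cell (0,1): code 0100 → (0.258,2.000)–(1.000,1.299)
cell (0,2): code 1100 → (0.161,3.000)–(0.258,2.000)
cell (0,3): code 1100 → (0.834,4.000)–(0.161,3.000)
cell (0,4): code 1000 → (1.000,4.208)–(0.834,4.000)
cell (1,1): code 0110 → (1.000,1.299)–(2.000,1.139)
cell (1,4): code 1001 → (2.000,4.906)–(1.000,4.208)
cell (2,1): code 0110 → (2.000,1.139)–(3.000,1.820)
cell (2,3): code 1011 → (3.000,3.705)–(2.712,4.000)
cell (2,4): code 0001 → (2.712,4.000)–(2.000,4.906)
cell (2,5): code 0100 → (2.505,6.000)–(3.000,5.817)
cell (2,6): code 1000 → (3.000,6.251)–(2.505,6.000)
cell (3,1): code 0010 → (3.000,1.820)–(3.137,2.000)
cell (3,2): code 0011 → (3.137,2.000)–(3.293,3.000)
cell (3,3): code 0001 → (3.293,3.000)–(3.000,3.705)
cell (3,5): code 0010 → (3.000,5.817)–(3.073,6.000)
cell (3,6): code 0001 → (3.073,6.000)–(3.000,6.251)
total: 16 segments, chained into 2 closed loop(s), length Σ = 12.047028

segments=16 loops=2 length=12.047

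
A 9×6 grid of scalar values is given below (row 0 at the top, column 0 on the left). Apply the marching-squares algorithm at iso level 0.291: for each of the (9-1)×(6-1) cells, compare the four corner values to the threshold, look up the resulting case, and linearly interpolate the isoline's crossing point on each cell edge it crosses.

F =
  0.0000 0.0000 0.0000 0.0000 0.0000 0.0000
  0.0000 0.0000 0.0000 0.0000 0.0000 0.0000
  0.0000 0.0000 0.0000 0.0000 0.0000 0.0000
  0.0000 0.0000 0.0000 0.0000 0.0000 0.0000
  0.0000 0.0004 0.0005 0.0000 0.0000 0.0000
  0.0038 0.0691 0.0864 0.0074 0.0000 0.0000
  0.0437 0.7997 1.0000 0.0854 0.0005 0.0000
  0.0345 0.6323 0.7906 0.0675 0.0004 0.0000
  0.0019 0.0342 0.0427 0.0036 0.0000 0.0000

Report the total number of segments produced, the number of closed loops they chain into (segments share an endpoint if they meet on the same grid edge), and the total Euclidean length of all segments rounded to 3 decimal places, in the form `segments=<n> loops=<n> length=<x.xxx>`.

segments=8 loops=1 length=7.850

cell (5,0): code 0100 → (5.304,1.000)–(6.000,0.327)
cell (5,1): code 1100 → (5.224,2.000)–(5.304,1.000)
cell (5,2): code 1000 → (6.000,2.775)–(5.224,2.000)
cell (6,0): code 0110 → (6.000,0.327)–(7.000,0.429)
cell (6,2): code 1001 → (7.000,2.691)–(6.000,2.775)
cell (7,0): code 0010 → (7.000,0.429)–(7.571,1.000)
cell (7,1): code 0011 → (7.571,1.000)–(7.668,2.000)
cell (7,2): code 0001 → (7.668,2.000)–(7.000,2.691)
total: 8 segments, chained into 1 closed loop(s), length Σ = 7.850068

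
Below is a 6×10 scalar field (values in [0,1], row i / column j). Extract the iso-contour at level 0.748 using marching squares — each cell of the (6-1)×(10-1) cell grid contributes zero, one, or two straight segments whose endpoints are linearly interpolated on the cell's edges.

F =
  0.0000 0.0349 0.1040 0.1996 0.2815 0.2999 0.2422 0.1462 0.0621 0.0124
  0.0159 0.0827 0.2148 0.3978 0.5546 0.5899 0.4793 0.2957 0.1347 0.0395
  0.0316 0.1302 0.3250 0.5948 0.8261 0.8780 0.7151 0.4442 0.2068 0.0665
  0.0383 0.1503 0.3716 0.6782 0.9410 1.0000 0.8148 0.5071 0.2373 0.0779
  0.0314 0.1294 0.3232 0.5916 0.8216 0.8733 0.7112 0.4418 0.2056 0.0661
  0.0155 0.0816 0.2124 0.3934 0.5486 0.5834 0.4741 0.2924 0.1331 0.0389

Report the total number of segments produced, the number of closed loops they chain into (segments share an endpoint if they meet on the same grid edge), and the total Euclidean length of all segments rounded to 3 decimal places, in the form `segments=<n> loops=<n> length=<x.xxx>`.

cell (1,3): code 0100 → (1.712,4.000)–(2.000,3.662)
cell (1,4): code 1100 → (1.549,5.000)–(1.712,4.000)
cell (1,5): code 1000 → (2.000,5.798)–(1.549,5.000)
cell (2,3): code 0110 → (2.000,3.662)–(3.000,3.266)
cell (2,5): code 1101 → (2.330,6.000)–(2.000,5.798)
cell (2,6): code 1000 → (3.000,6.217)–(2.330,6.000)
cell (3,3): code 0110 → (3.000,3.266)–(4.000,3.680)
cell (3,5): code 1011 → (4.000,5.773)–(3.645,6.000)
cell (3,6): code 0001 → (3.645,6.000)–(3.000,6.217)
cell (4,3): code 0010 → (4.000,3.680)–(4.270,4.000)
cell (4,4): code 0011 → (4.270,4.000)–(4.432,5.000)
cell (4,5): code 0001 → (4.432,5.000)–(4.000,5.773)
total: 12 segments, chained into 1 closed loop(s), length Σ = 9.042215

segments=12 loops=1 length=9.042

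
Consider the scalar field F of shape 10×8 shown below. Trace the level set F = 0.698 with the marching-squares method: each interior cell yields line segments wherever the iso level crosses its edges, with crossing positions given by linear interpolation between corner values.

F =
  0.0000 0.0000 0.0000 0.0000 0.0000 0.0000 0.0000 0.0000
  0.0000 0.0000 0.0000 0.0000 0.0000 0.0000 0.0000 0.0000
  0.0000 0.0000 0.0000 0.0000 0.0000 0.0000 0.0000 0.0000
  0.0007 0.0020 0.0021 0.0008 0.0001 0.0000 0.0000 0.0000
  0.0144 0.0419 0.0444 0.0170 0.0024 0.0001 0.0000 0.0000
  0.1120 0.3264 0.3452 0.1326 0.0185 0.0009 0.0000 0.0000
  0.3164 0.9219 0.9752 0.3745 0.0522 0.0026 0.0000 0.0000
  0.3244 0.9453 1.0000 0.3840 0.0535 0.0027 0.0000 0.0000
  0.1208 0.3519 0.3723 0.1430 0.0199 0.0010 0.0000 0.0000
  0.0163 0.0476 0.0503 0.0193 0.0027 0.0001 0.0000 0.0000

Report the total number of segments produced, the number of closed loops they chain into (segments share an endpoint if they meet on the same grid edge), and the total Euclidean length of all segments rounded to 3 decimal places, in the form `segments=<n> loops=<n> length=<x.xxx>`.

segments=8 loops=1 length=6.433

cell (5,0): code 0100 → (5.624,1.000)–(6.000,0.630)
cell (5,1): code 1100 → (5.560,2.000)–(5.624,1.000)
cell (5,2): code 1000 → (6.000,2.461)–(5.560,2.000)
cell (6,0): code 0110 → (6.000,0.630)–(7.000,0.602)
cell (6,2): code 1001 → (7.000,2.490)–(6.000,2.461)
cell (7,0): code 0010 → (7.000,0.602)–(7.417,1.000)
cell (7,1): code 0011 → (7.417,1.000)–(7.481,2.000)
cell (7,2): code 0001 → (7.481,2.000)–(7.000,2.490)
total: 8 segments, chained into 1 closed loop(s), length Σ = 6.433272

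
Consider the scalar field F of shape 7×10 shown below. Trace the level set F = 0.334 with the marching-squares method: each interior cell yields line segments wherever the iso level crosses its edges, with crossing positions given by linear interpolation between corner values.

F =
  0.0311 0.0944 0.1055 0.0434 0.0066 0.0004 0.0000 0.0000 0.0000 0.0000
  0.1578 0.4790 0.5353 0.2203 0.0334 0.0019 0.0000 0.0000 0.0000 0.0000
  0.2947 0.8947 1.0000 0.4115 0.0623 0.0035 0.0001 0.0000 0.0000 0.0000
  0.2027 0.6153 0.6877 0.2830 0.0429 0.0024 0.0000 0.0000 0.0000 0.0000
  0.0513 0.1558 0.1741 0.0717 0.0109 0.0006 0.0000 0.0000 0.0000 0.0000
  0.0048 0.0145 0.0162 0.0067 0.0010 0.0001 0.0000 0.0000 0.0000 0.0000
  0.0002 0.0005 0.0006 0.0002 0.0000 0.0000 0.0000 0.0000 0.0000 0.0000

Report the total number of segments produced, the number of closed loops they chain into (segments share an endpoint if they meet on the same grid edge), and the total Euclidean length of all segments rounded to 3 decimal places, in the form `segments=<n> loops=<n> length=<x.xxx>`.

cell (0,0): code 0100 → (0.623,1.000)–(1.000,0.549)
cell (0,1): code 1100 → (0.532,2.000)–(0.623,1.000)
cell (0,2): code 1000 → (1.000,2.639)–(0.532,2.000)
cell (1,0): code 0110 → (1.000,0.549)–(2.000,0.065)
cell (1,2): code 1101 → (1.595,3.000)–(1.000,2.639)
cell (1,3): code 1000 → (2.000,3.222)–(1.595,3.000)
cell (2,0): code 0110 → (2.000,0.065)–(3.000,0.318)
cell (2,2): code 1011 → (3.000,2.874)–(2.603,3.000)
cell (2,3): code 0001 → (2.603,3.000)–(2.000,3.222)
cell (3,0): code 0010 → (3.000,0.318)–(3.612,1.000)
cell (3,1): code 0011 → (3.612,1.000)–(3.689,2.000)
cell (3,2): code 0001 → (3.689,2.000)–(3.000,2.874)
total: 12 segments, chained into 1 closed loop(s), length Σ = 9.775363

segments=12 loops=1 length=9.775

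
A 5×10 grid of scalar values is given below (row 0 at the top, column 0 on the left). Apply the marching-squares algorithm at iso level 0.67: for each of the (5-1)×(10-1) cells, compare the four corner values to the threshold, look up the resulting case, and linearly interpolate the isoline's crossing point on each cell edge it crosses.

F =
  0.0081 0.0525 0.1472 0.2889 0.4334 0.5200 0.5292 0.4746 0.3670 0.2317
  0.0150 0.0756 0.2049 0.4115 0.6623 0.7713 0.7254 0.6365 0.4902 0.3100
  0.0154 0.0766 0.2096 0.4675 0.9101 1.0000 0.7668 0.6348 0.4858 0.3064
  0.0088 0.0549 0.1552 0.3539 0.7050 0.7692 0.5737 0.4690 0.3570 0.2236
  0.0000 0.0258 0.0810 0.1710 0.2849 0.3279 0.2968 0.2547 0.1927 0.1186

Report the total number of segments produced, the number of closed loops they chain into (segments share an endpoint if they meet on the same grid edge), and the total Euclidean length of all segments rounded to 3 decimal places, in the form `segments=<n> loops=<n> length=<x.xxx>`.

segments=12 loops=1 length=9.276

cell (0,4): code 0100 → (0.597,5.000)–(1.000,4.071)
cell (0,5): code 1100 → (0.718,6.000)–(0.597,5.000)
cell (0,6): code 1000 → (1.000,6.623)–(0.718,6.000)
cell (1,3): code 0100 → (1.031,4.000)–(2.000,3.458)
cell (1,4): code 1110 → (1.000,4.071)–(1.031,4.000)
cell (1,6): code 1001 → (2.000,6.733)–(1.000,6.623)
cell (2,3): code 0110 → (2.000,3.458)–(3.000,3.900)
cell (2,5): code 1011 → (3.000,5.507)–(2.501,6.000)
cell (2,6): code 0001 → (2.501,6.000)–(2.000,6.733)
cell (3,3): code 0010 → (3.000,3.900)–(3.083,4.000)
cell (3,4): code 0011 → (3.083,4.000)–(3.225,5.000)
cell (3,5): code 0001 → (3.225,5.000)–(3.000,5.507)
total: 12 segments, chained into 1 closed loop(s), length Σ = 9.275871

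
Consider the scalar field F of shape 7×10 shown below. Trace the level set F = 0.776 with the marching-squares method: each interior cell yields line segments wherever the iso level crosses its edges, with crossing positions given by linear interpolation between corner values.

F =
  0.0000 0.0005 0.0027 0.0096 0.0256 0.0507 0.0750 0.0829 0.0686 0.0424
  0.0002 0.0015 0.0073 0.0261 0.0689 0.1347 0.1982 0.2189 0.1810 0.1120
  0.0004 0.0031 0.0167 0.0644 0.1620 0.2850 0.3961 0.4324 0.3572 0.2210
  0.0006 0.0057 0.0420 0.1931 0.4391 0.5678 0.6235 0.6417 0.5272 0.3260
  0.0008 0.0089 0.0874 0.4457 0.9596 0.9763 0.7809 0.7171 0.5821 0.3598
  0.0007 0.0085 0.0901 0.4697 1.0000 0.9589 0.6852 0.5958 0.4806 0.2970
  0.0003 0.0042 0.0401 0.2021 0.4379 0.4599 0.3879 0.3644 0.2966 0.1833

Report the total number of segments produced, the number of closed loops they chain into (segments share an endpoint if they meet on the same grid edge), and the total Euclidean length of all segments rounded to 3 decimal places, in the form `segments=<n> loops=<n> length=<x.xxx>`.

cell (3,3): code 0100 → (3.647,4.000)–(4.000,3.643)
cell (3,4): code 1100 → (3.510,5.000)–(3.647,4.000)
cell (3,5): code 1100 → (3.969,6.000)–(3.510,5.000)
cell (3,6): code 1000 → (4.000,6.077)–(3.969,6.000)
cell (4,3): code 0110 → (4.000,3.643)–(5.000,3.578)
cell (4,5): code 1011 → (5.000,5.668)–(4.051,6.000)
cell (4,6): code 0001 → (4.051,6.000)–(4.000,6.077)
cell (5,3): code 0010 → (5.000,3.578)–(5.399,4.000)
cell (5,4): code 0011 → (5.399,4.000)–(5.367,5.000)
cell (5,5): code 0001 → (5.367,5.000)–(5.000,5.668)
total: 10 segments, chained into 1 closed loop(s), length Σ = 7.137693

segments=10 loops=1 length=7.138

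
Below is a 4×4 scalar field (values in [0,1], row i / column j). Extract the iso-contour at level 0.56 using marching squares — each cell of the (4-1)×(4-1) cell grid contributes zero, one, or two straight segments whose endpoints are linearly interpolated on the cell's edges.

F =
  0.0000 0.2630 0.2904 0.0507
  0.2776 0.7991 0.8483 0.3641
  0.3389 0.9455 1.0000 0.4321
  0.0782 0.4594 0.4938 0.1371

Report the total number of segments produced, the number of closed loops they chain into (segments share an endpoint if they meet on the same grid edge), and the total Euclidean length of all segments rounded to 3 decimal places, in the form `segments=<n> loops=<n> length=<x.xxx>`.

cell (0,0): code 0100 → (0.554,1.000)–(1.000,0.542)
cell (0,1): code 1100 → (0.483,2.000)–(0.554,1.000)
cell (0,2): code 1000 → (1.000,2.595)–(0.483,2.000)
cell (1,0): code 0110 → (1.000,0.542)–(2.000,0.364)
cell (1,2): code 1001 → (2.000,2.775)–(1.000,2.595)
cell (2,0): code 0010 → (2.000,0.364)–(2.793,1.000)
cell (2,1): code 0011 → (2.793,1.000)–(2.869,2.000)
cell (2,2): code 0001 → (2.869,2.000)–(2.000,2.775)
total: 8 segments, chained into 1 closed loop(s), length Σ = 7.645592

segments=8 loops=1 length=7.646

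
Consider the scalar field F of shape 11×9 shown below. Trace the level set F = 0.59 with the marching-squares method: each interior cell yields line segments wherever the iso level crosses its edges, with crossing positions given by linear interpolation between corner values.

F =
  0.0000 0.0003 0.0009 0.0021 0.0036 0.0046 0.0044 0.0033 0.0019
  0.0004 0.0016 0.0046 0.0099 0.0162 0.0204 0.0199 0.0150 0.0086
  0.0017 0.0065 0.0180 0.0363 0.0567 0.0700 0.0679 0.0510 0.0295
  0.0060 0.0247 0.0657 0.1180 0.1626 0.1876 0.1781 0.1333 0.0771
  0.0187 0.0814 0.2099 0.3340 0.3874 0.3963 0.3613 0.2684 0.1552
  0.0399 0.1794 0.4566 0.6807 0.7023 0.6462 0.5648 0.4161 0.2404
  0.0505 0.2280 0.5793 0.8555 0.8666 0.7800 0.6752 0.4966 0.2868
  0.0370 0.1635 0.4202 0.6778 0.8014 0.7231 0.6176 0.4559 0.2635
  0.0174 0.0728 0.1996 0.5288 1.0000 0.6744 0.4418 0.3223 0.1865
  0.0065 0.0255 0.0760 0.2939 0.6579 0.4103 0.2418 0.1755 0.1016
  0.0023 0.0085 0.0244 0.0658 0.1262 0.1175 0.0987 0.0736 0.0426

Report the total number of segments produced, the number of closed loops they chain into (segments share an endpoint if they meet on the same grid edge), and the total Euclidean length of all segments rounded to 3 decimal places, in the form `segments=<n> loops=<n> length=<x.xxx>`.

cell (4,2): code 0100 → (4.738,3.000)–(5.000,2.595)
cell (4,3): code 1100 → (4.643,4.000)–(4.738,3.000)
cell (4,4): code 1100 → (4.775,5.000)–(4.643,4.000)
cell (4,5): code 1000 → (5.000,5.690)–(4.775,5.000)
cell (5,2): code 0110 → (5.000,2.595)–(6.000,2.039)
cell (5,5): code 1101 → (5.228,6.000)–(5.000,5.690)
cell (5,6): code 1000 → (6.000,6.477)–(5.228,6.000)
cell (6,2): code 0110 → (6.000,2.039)–(7.000,2.659)
cell (6,6): code 1001 → (7.000,6.171)–(6.000,6.477)
cell (7,2): code 0010 → (7.000,2.659)–(7.589,3.000)
cell (7,3): code 0111 → (7.589,3.000)–(8.000,3.130)
cell (7,5): code 1011 → (8.000,5.363)–(7.157,6.000)
cell (7,6): code 0001 → (7.157,6.000)–(7.000,6.171)
cell (8,3): code 0110 → (8.000,3.130)–(9.000,3.813)
cell (8,4): code 1011 → (9.000,4.274)–(8.320,5.000)
cell (8,5): code 0001 → (8.320,5.000)–(8.000,5.363)
cell (9,3): code 0010 → (9.000,3.813)–(9.128,4.000)
cell (9,4): code 0001 → (9.128,4.000)–(9.000,4.274)
total: 18 segments, chained into 1 closed loop(s), length Σ = 13.498608

segments=18 loops=1 length=13.499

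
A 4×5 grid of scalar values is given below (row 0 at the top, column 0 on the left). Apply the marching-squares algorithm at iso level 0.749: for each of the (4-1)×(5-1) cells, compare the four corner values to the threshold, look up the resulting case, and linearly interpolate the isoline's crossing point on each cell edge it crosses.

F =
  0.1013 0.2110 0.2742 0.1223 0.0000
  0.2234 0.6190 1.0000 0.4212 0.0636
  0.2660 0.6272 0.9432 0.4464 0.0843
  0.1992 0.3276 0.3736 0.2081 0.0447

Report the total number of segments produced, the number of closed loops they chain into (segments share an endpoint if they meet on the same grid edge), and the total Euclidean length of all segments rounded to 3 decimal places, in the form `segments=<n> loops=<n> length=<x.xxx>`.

cell (0,1): code 0100 → (0.654,2.000)–(1.000,1.341)
cell (0,2): code 1000 → (1.000,2.434)–(0.654,2.000)
cell (1,1): code 0110 → (1.000,1.341)–(2.000,1.385)
cell (1,2): code 1001 → (2.000,2.391)–(1.000,2.434)
cell (2,1): code 0010 → (2.000,1.385)–(2.341,2.000)
cell (2,2): code 0001 → (2.341,2.000)–(2.000,2.391)
total: 6 segments, chained into 1 closed loop(s), length Σ = 4.522091

segments=6 loops=1 length=4.522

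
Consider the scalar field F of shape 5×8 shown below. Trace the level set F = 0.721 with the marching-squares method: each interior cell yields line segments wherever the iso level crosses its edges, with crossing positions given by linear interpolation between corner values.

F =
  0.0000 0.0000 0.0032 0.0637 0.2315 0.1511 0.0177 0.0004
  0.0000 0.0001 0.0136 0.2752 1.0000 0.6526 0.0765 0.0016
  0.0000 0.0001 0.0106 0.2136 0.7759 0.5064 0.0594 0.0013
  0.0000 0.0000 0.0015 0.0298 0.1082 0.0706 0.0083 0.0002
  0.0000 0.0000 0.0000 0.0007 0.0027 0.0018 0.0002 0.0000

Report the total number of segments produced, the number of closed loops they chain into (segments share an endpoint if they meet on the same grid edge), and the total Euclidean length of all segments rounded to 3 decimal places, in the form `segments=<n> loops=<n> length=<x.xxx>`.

segments=6 loops=1 length=3.964

cell (0,3): code 0100 → (0.637,4.000)–(1.000,3.615)
cell (0,4): code 1000 → (1.000,4.803)–(0.637,4.000)
cell (1,3): code 0110 → (1.000,3.615)–(2.000,3.902)
cell (1,4): code 1001 → (2.000,4.204)–(1.000,4.803)
cell (2,3): code 0010 → (2.000,3.902)–(2.082,4.000)
cell (2,4): code 0001 → (2.082,4.000)–(2.000,4.204)
total: 6 segments, chained into 1 closed loop(s), length Σ = 3.964137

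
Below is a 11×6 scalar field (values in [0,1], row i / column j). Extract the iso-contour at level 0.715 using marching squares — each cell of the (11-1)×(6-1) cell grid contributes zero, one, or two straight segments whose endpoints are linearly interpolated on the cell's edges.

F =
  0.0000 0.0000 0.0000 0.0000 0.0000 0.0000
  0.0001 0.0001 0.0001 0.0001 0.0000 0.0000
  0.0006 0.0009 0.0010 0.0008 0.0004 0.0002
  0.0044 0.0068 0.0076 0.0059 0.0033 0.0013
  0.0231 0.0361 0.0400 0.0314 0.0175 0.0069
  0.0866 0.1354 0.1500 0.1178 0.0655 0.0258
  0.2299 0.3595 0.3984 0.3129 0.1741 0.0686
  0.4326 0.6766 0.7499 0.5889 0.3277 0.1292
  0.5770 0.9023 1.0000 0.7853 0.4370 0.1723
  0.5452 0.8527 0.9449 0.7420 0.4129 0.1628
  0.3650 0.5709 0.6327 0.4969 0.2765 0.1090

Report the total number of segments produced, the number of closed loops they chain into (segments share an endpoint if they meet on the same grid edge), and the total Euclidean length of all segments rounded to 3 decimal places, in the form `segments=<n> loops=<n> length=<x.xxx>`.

cell (6,1): code 0100 → (6.901,2.000)–(7.000,1.524)
cell (6,2): code 1000 → (7.000,2.217)–(6.901,2.000)
cell (7,0): code 0100 → (7.170,1.000)–(8.000,0.424)
cell (7,1): code 1110 → (7.000,1.524)–(7.170,1.000)
cell (7,2): code 1101 → (7.642,3.000)–(7.000,2.217)
cell (7,3): code 1000 → (8.000,3.202)–(7.642,3.000)
cell (8,0): code 0110 → (8.000,0.424)–(9.000,0.552)
cell (8,3): code 1001 → (9.000,3.082)–(8.000,3.202)
cell (9,0): code 0010 → (9.000,0.552)–(9.489,1.000)
cell (9,1): code 0011 → (9.489,1.000)–(9.736,2.000)
cell (9,2): code 0011 → (9.736,2.000)–(9.110,3.000)
cell (9,3): code 0001 → (9.110,3.000)–(9.000,3.082)
total: 12 segments, chained into 1 closed loop(s), length Σ = 8.734926

segments=12 loops=1 length=8.735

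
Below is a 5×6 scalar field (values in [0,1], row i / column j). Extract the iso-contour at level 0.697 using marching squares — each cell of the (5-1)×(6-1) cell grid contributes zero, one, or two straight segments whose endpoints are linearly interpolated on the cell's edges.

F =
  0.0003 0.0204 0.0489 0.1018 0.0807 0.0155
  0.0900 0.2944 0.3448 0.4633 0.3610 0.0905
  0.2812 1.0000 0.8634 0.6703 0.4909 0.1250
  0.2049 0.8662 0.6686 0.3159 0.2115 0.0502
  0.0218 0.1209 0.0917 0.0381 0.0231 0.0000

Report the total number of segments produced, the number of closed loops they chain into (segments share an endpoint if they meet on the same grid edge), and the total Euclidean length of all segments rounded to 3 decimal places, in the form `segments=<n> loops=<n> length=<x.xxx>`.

cell (1,0): code 0100 → (1.571,1.000)–(2.000,0.578)
cell (1,1): code 1100 → (1.679,2.000)–(1.571,1.000)
cell (1,2): code 1000 → (2.000,2.862)–(1.679,2.000)
cell (2,0): code 0110 → (2.000,0.578)–(3.000,0.744)
cell (2,1): code 1011 → (3.000,1.856)–(2.854,2.000)
cell (2,2): code 0001 → (2.854,2.000)–(2.000,2.862)
cell (3,0): code 0010 → (3.000,0.744)–(3.227,1.000)
cell (3,1): code 0001 → (3.227,1.000)–(3.000,1.856)
total: 8 segments, chained into 1 closed loop(s), length Σ = 6.186783

segments=8 loops=1 length=6.187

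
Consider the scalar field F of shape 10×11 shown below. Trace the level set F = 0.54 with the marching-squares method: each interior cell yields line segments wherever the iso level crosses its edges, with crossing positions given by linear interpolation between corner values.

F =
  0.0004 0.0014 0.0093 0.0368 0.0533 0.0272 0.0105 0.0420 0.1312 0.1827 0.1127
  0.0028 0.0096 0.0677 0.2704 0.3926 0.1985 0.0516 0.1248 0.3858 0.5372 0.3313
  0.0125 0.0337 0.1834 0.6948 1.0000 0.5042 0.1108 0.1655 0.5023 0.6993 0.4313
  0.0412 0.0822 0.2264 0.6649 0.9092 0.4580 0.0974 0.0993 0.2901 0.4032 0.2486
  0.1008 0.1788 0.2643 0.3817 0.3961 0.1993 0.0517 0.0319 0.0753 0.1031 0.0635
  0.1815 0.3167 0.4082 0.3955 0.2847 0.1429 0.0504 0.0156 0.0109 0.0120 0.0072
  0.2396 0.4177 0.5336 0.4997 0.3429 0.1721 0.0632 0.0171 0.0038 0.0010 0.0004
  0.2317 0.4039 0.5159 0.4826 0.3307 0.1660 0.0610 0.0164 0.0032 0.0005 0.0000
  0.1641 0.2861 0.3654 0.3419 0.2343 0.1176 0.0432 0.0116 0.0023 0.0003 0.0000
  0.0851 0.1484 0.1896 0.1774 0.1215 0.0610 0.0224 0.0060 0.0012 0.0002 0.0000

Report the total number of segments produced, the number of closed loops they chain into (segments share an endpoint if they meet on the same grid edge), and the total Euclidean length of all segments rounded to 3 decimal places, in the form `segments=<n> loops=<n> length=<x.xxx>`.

segments=12 loops=2 length=11.599

cell (1,2): code 0100 → (1.635,3.000)–(2.000,2.697)
cell (1,3): code 1100 → (1.243,4.000)–(1.635,3.000)
cell (1,4): code 1000 → (2.000,4.928)–(1.243,4.000)
cell (1,8): code 0100 → (1.017,9.000)–(2.000,8.191)
cell (1,9): code 1000 → (2.000,9.594)–(1.017,9.000)
cell (2,2): code 0110 → (2.000,2.697)–(3.000,2.715)
cell (2,4): code 1001 → (3.000,4.818)–(2.000,4.928)
cell (2,8): code 0010 → (2.000,8.191)–(2.538,9.000)
cell (2,9): code 0001 → (2.538,9.000)–(2.000,9.594)
cell (3,2): code 0010 → (3.000,2.715)–(3.441,3.000)
cell (3,3): code 0011 → (3.441,3.000)–(3.720,4.000)
cell (3,4): code 0001 → (3.720,4.000)–(3.000,4.818)
total: 12 segments, chained into 2 closed loop(s), length Σ = 11.598900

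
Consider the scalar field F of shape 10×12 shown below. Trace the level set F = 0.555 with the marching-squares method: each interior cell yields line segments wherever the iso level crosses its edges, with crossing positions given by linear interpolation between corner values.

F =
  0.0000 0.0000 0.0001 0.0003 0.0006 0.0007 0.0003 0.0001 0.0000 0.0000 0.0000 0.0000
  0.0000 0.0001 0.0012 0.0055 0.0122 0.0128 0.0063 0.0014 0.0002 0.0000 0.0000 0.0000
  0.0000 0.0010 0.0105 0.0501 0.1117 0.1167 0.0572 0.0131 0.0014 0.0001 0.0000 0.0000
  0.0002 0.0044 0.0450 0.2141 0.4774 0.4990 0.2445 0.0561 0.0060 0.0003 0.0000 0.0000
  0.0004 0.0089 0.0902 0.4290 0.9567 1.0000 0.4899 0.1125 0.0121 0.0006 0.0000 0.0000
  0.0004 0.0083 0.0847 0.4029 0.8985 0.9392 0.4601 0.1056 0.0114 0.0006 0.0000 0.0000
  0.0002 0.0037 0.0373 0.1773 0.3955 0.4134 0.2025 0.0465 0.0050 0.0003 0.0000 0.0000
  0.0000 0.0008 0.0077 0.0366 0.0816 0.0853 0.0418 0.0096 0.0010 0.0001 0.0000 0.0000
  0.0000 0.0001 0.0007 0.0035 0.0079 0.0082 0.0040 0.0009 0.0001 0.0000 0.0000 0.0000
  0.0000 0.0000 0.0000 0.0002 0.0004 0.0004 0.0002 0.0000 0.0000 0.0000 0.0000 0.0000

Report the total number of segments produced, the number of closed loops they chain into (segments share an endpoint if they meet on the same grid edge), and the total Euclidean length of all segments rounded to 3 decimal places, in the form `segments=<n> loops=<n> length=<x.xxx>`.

cell (3,3): code 0100 → (3.162,4.000)–(4.000,3.239)
cell (3,4): code 1100 → (3.112,5.000)–(3.162,4.000)
cell (3,5): code 1000 → (4.000,5.872)–(3.112,5.000)
cell (4,3): code 0110 → (4.000,3.239)–(5.000,3.307)
cell (4,5): code 1001 → (5.000,5.802)–(4.000,5.872)
cell (5,3): code 0010 → (5.000,3.307)–(5.683,4.000)
cell (5,4): code 0011 → (5.683,4.000)–(5.731,5.000)
cell (5,5): code 0001 → (5.731,5.000)–(5.000,5.802)
total: 8 segments, chained into 1 closed loop(s), length Σ = 8.442277

segments=8 loops=1 length=8.442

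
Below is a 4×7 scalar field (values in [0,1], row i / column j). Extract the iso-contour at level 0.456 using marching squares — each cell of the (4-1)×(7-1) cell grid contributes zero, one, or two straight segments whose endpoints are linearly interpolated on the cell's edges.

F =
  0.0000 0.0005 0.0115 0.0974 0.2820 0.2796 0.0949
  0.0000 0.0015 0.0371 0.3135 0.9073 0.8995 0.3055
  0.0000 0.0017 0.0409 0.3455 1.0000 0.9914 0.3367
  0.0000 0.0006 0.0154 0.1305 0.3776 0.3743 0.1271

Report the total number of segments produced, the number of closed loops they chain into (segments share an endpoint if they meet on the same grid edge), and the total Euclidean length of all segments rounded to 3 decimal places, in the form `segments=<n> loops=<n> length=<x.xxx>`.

segments=8 loops=1 length=8.486

cell (0,3): code 0100 → (0.278,4.000)–(1.000,3.240)
cell (0,4): code 1100 → (0.285,5.000)–(0.278,4.000)
cell (0,5): code 1000 → (1.000,5.747)–(0.285,5.000)
cell (1,3): code 0110 → (1.000,3.240)–(2.000,3.169)
cell (1,5): code 1001 → (2.000,5.818)–(1.000,5.747)
cell (2,3): code 0010 → (2.000,3.169)–(2.874,4.000)
cell (2,4): code 0011 → (2.874,4.000)–(2.868,5.000)
cell (2,5): code 0001 → (2.868,5.000)–(2.000,5.818)
total: 8 segments, chained into 1 closed loop(s), length Σ = 8.485691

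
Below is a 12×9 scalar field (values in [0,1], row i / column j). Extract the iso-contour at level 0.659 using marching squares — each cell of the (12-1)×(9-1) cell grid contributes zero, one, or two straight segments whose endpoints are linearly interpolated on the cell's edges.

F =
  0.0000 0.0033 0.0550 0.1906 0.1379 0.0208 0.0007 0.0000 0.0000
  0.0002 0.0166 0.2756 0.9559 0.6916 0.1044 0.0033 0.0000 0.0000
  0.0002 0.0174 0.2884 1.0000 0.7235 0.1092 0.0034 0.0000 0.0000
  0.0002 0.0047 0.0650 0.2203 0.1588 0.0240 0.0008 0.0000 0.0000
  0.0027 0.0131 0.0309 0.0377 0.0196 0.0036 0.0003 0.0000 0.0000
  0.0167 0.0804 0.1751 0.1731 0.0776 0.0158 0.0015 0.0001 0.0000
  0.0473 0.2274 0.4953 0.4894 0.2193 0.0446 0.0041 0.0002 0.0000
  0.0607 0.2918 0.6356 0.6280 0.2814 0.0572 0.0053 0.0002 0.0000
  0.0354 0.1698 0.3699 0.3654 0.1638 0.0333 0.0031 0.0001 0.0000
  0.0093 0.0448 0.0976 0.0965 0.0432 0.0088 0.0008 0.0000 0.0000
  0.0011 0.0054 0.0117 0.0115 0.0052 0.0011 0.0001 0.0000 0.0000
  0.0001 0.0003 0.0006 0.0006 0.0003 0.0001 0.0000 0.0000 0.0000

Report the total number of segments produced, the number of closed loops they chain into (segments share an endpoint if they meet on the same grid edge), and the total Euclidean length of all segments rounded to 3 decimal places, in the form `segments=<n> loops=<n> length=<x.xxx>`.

segments=8 loops=1 length=5.575

cell (0,2): code 0100 → (0.612,3.000)–(1.000,2.564)
cell (0,3): code 1100 → (0.941,4.000)–(0.612,3.000)
cell (0,4): code 1000 → (1.000,4.056)–(0.941,4.000)
cell (1,2): code 0110 → (1.000,2.564)–(2.000,2.521)
cell (1,4): code 1001 → (2.000,4.105)–(1.000,4.056)
cell (2,2): code 0010 → (2.000,2.521)–(2.437,3.000)
cell (2,3): code 0011 → (2.437,3.000)–(2.114,4.000)
cell (2,4): code 0001 → (2.114,4.000)–(2.000,4.105)
total: 8 segments, chained into 1 closed loop(s), length Σ = 5.574576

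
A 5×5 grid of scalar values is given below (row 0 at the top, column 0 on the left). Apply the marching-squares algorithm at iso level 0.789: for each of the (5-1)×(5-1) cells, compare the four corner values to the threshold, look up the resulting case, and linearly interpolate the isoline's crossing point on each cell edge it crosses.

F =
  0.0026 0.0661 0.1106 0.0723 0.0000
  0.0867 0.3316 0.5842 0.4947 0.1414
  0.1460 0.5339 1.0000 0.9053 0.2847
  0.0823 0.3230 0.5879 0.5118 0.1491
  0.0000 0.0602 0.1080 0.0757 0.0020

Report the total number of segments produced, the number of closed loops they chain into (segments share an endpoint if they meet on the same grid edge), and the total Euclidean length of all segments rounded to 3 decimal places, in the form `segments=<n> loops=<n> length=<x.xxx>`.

cell (1,1): code 0100 → (1.493,2.000)–(2.000,1.547)
cell (1,2): code 1100 → (1.717,3.000)–(1.493,2.000)
cell (1,3): code 1000 → (2.000,3.187)–(1.717,3.000)
cell (2,1): code 0010 → (2.000,1.547)–(2.512,2.000)
cell (2,2): code 0011 → (2.512,2.000)–(2.296,3.000)
cell (2,3): code 0001 → (2.296,3.000)–(2.000,3.187)
total: 6 segments, chained into 1 closed loop(s), length Σ = 4.101037

segments=6 loops=1 length=4.101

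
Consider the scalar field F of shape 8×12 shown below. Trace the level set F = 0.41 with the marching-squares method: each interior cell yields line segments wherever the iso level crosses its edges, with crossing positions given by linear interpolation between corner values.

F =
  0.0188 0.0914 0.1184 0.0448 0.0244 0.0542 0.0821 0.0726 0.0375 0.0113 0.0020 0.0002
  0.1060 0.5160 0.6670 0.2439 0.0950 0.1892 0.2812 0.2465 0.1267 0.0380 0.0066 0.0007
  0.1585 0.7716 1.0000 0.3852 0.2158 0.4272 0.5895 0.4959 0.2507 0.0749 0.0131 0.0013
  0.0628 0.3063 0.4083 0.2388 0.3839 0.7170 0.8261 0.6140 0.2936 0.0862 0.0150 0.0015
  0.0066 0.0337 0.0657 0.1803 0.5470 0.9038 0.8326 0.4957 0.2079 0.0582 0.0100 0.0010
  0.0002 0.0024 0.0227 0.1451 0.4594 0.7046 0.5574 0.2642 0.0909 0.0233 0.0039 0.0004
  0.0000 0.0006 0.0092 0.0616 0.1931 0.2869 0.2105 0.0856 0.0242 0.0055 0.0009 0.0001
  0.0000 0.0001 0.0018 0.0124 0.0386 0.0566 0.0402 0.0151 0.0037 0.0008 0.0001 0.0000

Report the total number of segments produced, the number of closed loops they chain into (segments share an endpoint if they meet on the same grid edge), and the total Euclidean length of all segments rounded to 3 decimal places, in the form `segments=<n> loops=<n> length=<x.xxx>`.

cell (0,0): code 0100 → (0.750,1.000)–(1.000,0.741)
cell (0,1): code 1100 → (0.532,2.000)–(0.750,1.000)
cell (0,2): code 1000 → (1.000,2.607)–(0.532,2.000)
cell (1,0): code 0110 → (1.000,0.741)–(2.000,0.410)
cell (1,2): code 1001 → (2.000,2.960)–(1.000,2.607)
cell (1,4): code 0100 → (1.928,5.000)–(2.000,4.919)
cell (1,5): code 1100 → (1.418,6.000)–(1.928,5.000)
cell (1,6): code 1100 → (1.656,7.000)–(1.418,6.000)
cell (1,7): code 1000 → (2.000,7.350)–(1.656,7.000)
cell (2,0): code 0010 → (2.000,0.410)–(2.777,1.000)
cell (2,1): code 0011 → (2.777,1.000)–(2.997,2.000)
cell (2,2): code 0001 → (2.997,2.000)–(2.000,2.960)
cell (2,4): code 0110 → (2.000,4.919)–(3.000,4.078)
cell (2,7): code 1001 → (3.000,7.637)–(2.000,7.350)
cell (3,3): code 0100 → (3.160,4.000)–(4.000,3.626)
cell (3,4): code 1110 → (3.000,4.078)–(3.160,4.000)
cell (3,7): code 1001 → (4.000,7.298)–(3.000,7.637)
cell (4,3): code 0110 → (4.000,3.626)–(5.000,3.843)
cell (4,6): code 1011 → (5.000,6.503)–(4.370,7.000)
cell (4,7): code 0001 → (4.370,7.000)–(4.000,7.298)
cell (5,3): code 0010 → (5.000,3.843)–(5.186,4.000)
cell (5,4): code 0011 → (5.186,4.000)–(5.705,5.000)
cell (5,5): code 0011 → (5.705,5.000)–(5.425,6.000)
cell (5,6): code 0001 → (5.425,6.000)–(5.000,6.503)
total: 24 segments, chained into 2 closed loop(s), length Σ = 20.265134

segments=24 loops=2 length=20.265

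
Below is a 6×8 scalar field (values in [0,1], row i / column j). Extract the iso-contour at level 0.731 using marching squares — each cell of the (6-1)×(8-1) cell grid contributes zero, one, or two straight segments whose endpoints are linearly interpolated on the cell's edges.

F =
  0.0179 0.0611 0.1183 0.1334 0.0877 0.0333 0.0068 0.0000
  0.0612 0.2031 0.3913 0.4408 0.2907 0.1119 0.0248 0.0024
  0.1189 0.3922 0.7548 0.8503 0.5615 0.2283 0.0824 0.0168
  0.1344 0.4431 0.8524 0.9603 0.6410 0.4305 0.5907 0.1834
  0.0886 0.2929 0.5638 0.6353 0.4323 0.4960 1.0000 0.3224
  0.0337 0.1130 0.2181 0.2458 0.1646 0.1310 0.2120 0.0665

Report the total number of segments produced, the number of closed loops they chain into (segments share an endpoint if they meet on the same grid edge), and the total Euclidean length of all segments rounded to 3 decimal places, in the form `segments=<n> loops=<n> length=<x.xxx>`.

segments=12 loops=2 length=9.028

cell (1,1): code 0100 → (1.935,2.000)–(2.000,1.934)
cell (1,2): code 1100 → (1.709,3.000)–(1.935,2.000)
cell (1,3): code 1000 → (2.000,3.413)–(1.709,3.000)
cell (2,1): code 0110 → (2.000,1.934)–(3.000,1.703)
cell (2,3): code 1001 → (3.000,3.718)–(2.000,3.413)
cell (3,1): code 0010 → (3.000,1.703)–(3.421,2.000)
cell (3,2): code 0011 → (3.421,2.000)–(3.706,3.000)
cell (3,3): code 0001 → (3.706,3.000)–(3.000,3.718)
cell (3,5): code 0100 → (3.343,6.000)–(4.000,5.466)
cell (3,6): code 1000 → (4.000,6.397)–(3.343,6.000)
cell (4,5): code 0010 → (4.000,5.466)–(4.341,6.000)
cell (4,6): code 0001 → (4.341,6.000)–(4.000,6.397)
total: 12 segments, chained into 2 closed loop(s), length Σ = 9.028022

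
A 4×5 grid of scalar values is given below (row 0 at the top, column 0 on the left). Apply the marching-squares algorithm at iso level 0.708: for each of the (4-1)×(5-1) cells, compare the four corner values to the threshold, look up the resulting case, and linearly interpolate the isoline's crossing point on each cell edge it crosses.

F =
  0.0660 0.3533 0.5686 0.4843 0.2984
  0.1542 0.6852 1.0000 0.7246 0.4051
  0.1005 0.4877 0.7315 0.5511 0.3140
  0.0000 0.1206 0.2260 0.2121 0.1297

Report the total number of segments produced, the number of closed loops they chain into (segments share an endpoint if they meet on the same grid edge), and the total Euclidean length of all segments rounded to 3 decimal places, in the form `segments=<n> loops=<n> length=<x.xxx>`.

segments=8 loops=1 length=5.314

cell (0,1): code 0100 → (0.323,2.000)–(1.000,1.072)
cell (0,2): code 1100 → (0.931,3.000)–(0.323,2.000)
cell (0,3): code 1000 → (1.000,3.052)–(0.931,3.000)
cell (1,1): code 0110 → (1.000,1.072)–(2.000,1.904)
cell (1,2): code 1011 → (2.000,2.130)–(1.096,3.000)
cell (1,3): code 0001 → (1.096,3.000)–(1.000,3.052)
cell (2,1): code 0010 → (2.000,1.904)–(2.046,2.000)
cell (2,2): code 0001 → (2.046,2.000)–(2.000,2.130)
total: 8 segments, chained into 1 closed loop(s), length Σ = 5.314151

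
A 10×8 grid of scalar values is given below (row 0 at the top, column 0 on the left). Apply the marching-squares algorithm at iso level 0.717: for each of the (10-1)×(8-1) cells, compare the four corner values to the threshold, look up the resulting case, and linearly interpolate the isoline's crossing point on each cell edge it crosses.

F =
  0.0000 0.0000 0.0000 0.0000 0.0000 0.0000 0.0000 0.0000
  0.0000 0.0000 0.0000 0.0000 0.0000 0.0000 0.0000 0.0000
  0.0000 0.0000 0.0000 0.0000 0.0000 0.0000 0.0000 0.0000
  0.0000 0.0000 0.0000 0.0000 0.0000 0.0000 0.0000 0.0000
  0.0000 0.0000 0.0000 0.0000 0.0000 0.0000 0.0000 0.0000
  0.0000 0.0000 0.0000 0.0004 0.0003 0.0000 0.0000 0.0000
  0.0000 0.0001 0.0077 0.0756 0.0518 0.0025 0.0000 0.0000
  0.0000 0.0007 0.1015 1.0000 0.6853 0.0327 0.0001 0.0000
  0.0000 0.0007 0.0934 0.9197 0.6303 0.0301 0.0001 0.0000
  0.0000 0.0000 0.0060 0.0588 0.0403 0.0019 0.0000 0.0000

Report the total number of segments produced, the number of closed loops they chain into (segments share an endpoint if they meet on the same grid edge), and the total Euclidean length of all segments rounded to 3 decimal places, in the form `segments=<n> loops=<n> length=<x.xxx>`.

cell (6,2): code 0100 → (6.694,3.000)–(7.000,2.685)
cell (6,3): code 1000 → (7.000,3.899)–(6.694,3.000)
cell (7,2): code 0110 → (7.000,2.685)–(8.000,2.755)
cell (7,3): code 1001 → (8.000,3.700)–(7.000,3.899)
cell (8,2): code 0010 → (8.000,2.755)–(8.235,3.000)
cell (8,3): code 0001 → (8.235,3.000)–(8.000,3.700)
total: 6 segments, chained into 1 closed loop(s), length Σ = 4.490145

segments=6 loops=1 length=4.490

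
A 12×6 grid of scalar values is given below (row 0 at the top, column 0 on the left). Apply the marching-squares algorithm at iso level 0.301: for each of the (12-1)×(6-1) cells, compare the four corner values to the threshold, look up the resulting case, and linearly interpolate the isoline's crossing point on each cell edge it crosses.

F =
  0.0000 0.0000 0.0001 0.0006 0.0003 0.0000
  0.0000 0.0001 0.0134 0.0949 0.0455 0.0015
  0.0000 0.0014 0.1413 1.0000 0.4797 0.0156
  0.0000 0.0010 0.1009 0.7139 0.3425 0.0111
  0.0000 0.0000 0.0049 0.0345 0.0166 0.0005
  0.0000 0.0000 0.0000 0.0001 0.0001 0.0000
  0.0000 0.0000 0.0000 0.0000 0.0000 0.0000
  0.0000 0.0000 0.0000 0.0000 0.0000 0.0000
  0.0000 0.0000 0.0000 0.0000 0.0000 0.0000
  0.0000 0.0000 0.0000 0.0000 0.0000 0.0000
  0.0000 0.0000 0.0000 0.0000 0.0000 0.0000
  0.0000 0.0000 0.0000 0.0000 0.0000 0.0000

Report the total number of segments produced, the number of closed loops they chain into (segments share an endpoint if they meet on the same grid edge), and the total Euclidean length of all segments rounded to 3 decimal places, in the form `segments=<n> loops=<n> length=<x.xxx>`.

cell (1,2): code 0100 → (1.228,3.000)–(2.000,2.186)
cell (1,3): code 1100 → (1.588,4.000)–(1.228,3.000)
cell (1,4): code 1000 → (2.000,4.385)–(1.588,4.000)
cell (2,2): code 0110 → (2.000,2.186)–(3.000,2.326)
cell (2,4): code 1001 → (3.000,4.125)–(2.000,4.385)
cell (3,2): code 0010 → (3.000,2.326)–(3.608,3.000)
cell (3,3): code 0011 → (3.608,3.000)–(3.127,4.000)
cell (3,4): code 0001 → (3.127,4.000)–(3.000,4.125)
total: 8 segments, chained into 1 closed loop(s), length Σ = 6.986996

segments=8 loops=1 length=6.987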